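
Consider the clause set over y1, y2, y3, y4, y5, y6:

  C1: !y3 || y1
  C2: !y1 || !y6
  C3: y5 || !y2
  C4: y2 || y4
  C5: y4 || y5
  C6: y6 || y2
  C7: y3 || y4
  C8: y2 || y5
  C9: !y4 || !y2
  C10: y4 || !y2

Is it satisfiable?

Suppose y3 = false.
The clause (y4) is unit, so y4 = true.
The clause (!y2) is unit, so y2 = false.
The clause (y6) is unit, so y6 = true.
The clause (!y1) is unit, so y1 = false.
The clause (y5) is unit, so y5 = true.
Every clause now holds.
A satisfying assignment: y1 ↦ false; y2 ↦ false; y3 ↦ false; y4 ↦ true; y5 ↦ true; y6 ↦ true.

Yes, satisfiable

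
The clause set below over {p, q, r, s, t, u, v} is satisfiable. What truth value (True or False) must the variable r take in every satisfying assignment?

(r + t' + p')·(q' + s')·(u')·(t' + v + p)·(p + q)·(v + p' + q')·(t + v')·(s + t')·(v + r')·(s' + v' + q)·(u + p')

Suppose r = 1.
From the singleton clause (u'), u = 0.
From the singleton clause (v), v = 1.
From the singleton clause (t), t = 1.
From the singleton clause (s), s = 1.
From the singleton clause (q'), q = 0.
That conflicts with the unit clause (q).
So every satisfying assignment has r = False.

False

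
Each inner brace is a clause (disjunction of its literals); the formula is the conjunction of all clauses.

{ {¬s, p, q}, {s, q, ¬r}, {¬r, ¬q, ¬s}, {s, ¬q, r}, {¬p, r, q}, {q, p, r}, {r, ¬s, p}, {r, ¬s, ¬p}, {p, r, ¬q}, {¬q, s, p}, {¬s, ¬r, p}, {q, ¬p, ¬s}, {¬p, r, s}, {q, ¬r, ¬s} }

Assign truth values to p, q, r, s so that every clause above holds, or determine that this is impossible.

Try s = False.
Try q = True.
The clause (r) is unit, so r = True.
The clause (p) is unit, so p = True.
All clauses are satisfied.

p ↦ True; q ↦ True; r ↦ True; s ↦ False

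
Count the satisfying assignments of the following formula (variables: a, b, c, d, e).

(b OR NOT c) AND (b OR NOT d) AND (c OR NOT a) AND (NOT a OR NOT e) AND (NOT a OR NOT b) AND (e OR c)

7

There are 2^5 = 32 truth assignments over (a, b, c, d, e).
Split on c. With c = true, the clauses containing c are satisfied and NOT c drops from the rest; 4 of the 2^4 = 16 assignments to the other variables satisfy what remains.
With c = false, by the same count on the reduced clause set, 3 assignments work.
(One model: a=F, b=F, c=F, d=F, e=T.)
Total: 4 + 3 = 7.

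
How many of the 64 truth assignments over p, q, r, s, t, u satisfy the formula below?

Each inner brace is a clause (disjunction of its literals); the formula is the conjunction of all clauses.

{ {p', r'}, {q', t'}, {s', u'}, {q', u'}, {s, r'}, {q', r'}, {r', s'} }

16

There are 2^6 = 64 truth assignments over (p, q, r, s, t, u).
Split on q. With q = 1, the clauses containing q are satisfied and q' drops from the rest; 4 of the 2^5 = 32 assignments to the other variables satisfy what remains.
With q = 0, by the same count on the reduced clause set, 12 assignments work.
Total: 4 + 12 = 16.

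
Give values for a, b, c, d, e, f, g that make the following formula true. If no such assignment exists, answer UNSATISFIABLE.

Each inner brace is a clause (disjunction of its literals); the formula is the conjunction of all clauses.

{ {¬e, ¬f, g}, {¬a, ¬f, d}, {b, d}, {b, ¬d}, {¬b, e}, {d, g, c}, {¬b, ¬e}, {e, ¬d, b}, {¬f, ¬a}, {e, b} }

UNSATISFIABLE

Case b = True:
The clause (e) is unit, so e = True.
Now (¬e) is unsatisfied and unit — conflict.
That branch fails; take b = False instead.
The clause (d) is unit, so d = True.
Now (¬d) is unsatisfied and unit — conflict.
Neither b = True nor b = False works.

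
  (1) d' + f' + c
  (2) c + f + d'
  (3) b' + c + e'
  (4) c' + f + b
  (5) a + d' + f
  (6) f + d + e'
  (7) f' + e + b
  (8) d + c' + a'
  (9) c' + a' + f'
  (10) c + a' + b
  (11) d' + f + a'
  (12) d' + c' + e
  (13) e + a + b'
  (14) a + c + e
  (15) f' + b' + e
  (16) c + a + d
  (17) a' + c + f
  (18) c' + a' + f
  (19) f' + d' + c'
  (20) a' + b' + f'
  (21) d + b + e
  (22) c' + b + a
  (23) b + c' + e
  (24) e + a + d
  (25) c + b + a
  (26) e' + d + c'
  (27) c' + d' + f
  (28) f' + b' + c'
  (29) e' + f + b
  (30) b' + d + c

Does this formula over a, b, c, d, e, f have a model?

No, unsatisfiable

Case d = 0:
Case f = 1:
Case e = 1:
From the singleton clause (c'), c = 0.
From the singleton clause (b'), b = 0.
From the singleton clause (a'), a = 0.
But (a) is also a unit clause — contradiction.
Undo e and try e = 0.
From the singleton clause (b), b = 1.
But (b') is also a unit clause — contradiction.
Either choice for e ends in contradiction.
Undo f and try f = 0.
From the singleton clause (e'), e = 0.
From the singleton clause (b), b = 1.
From the singleton clause (a), a = 1.
From the singleton clause (c'), c = 0.
But (c) is also a unit clause — contradiction.
Either choice for f ends in contradiction.
Undo d and try d = 1.
Case f = 0:
From the singleton clause (c), c = 1.
But (c') is also a unit clause — contradiction.
Undo f and try f = 1.
From the singleton clause (c), c = 1.
But (c') is also a unit clause — contradiction.
Either choice for f ends in contradiction.
Either choice for d ends in contradiction.
No assignment satisfies every clause.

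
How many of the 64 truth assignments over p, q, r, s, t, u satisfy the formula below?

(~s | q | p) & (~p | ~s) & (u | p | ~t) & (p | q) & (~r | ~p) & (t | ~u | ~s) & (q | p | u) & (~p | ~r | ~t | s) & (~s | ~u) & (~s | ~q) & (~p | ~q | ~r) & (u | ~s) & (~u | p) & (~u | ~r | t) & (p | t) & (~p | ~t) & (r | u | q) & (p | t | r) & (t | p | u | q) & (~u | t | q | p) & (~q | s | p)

3

There are 2^6 = 64 truth assignments over (p, q, r, s, t, u).
Split on u. With u = 1, the clauses containing u are satisfied and ~u drops from the rest; 2 of the 2^5 = 32 assignments to the other variables satisfy what remains.
With u = 0, by the same count on the reduced clause set, 1 assignment works.
(One model: p=T, q=F, r=F, s=F, t=F, u=T.)
Total: 2 + 1 = 3.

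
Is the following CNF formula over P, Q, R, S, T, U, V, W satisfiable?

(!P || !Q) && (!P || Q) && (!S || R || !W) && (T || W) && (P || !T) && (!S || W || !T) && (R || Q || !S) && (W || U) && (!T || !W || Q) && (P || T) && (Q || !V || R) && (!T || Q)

Case P = false:
(!T) alone gives T = false.
Now (T) is unsatisfied and unit — conflict.
Backtrack on P: now try P = true.
(!Q) alone gives Q = false.
Now (Q) is unsatisfied and unit — conflict.
Neither P = true nor P = false works.
No assignment satisfies every clause.

No, unsatisfiable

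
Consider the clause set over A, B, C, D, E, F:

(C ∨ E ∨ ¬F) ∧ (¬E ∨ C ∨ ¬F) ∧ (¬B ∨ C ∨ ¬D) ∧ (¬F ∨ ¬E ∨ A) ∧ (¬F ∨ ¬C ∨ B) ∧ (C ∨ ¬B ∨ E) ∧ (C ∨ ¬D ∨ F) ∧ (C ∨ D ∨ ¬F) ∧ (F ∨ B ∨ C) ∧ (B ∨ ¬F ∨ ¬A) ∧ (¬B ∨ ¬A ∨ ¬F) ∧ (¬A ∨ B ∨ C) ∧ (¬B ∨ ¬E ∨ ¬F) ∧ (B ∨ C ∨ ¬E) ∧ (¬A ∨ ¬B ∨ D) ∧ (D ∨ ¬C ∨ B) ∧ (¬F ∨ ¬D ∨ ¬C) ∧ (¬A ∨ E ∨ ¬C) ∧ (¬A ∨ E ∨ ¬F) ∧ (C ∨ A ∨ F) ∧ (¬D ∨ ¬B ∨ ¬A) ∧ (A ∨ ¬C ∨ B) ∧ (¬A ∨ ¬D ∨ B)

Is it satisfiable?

Yes

Case C = True:
Case F = False:
Case D = True:
Case A = False:
Unit clause (B) forces B = True.
No clause remains; E is free.
A satisfying assignment: A: False, B: True, C: True, D: True, E: True, F: False.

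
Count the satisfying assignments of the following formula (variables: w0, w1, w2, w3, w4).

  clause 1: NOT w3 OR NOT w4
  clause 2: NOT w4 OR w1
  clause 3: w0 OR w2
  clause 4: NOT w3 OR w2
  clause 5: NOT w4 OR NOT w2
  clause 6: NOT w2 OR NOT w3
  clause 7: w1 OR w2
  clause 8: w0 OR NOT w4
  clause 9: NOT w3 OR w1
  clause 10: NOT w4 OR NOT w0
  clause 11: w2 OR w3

There are 2^5 = 32 truth assignments over (w0, w1, w2, w3, w4).
Split on w2. With w2 = true, the clauses containing w2 are satisfied and NOT w2 drops from the rest; 4 of the 2^4 = 16 assignments to the other variables satisfy what remains.
With w2 = false, by the same count on the reduced clause set, 0 assignments work.
(One model: w0=F, w1=F, w2=T, w3=F, w4=F.)
Total: 4 + 0 = 4.

4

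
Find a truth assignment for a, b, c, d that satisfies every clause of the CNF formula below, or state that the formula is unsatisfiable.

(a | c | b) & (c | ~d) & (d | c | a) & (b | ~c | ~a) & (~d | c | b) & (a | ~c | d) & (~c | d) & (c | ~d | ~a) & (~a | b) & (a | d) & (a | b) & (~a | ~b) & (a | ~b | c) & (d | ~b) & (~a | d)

a: 0,  b: 1,  c: 1,  d: 1

Branch on c: set c = 1.
From the singleton clause (d), d = 1.
Branch on b: set b = 1.
From the singleton clause (~a), a = 0.
Every clause now holds.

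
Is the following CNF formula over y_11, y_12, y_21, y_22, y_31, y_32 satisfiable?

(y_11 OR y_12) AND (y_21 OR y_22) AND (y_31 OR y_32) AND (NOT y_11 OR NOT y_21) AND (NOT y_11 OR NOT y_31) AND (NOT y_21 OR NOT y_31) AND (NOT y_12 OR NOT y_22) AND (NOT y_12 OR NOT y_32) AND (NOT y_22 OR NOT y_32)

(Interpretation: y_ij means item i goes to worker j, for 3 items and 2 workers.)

No, unsatisfiable

Suppose y_11 = true.
From the singleton clause (NOT y_21), y_21 = false.
From the singleton clause (y_22), y_22 = true.
From the singleton clause (NOT y_31), y_31 = false.
From the singleton clause (y_32), y_32 = true.
That conflicts with the unit clause (NOT y_32).
Backtrack on y_11: now try y_11 = false.
From the singleton clause (y_12), y_12 = true.
From the singleton clause (NOT y_22), y_22 = false.
From the singleton clause (y_21), y_21 = true.
From the singleton clause (NOT y_31), y_31 = false.
From the singleton clause (y_32), y_32 = true.
That conflicts with the unit clause (NOT y_32).
Both values of y_11 lead to a conflict.
No assignment satisfies every clause.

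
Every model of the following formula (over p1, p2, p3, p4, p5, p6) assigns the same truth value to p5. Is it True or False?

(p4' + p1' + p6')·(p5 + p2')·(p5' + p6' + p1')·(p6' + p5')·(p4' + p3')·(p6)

False

Suppose p5 = 1.
The clause (p6') is unit, so p6 = 0.
But (p6) is also a unit clause — contradiction.
So every satisfying assignment has p5 = False.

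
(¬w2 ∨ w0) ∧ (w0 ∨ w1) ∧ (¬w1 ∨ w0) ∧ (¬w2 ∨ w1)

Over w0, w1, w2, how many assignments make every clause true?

There are 2^3 = 8 truth assignments over (w0, w1, w2).
Check each against the 4 clauses (columns in the order w0, w1, w2):
  F F F  ✗ fails (w0 ∨ w1)
  F F T  ✗ fails (¬w2 ∨ w0)
  F T F  ✗ fails (¬w1 ∨ w0)
  F T T  ✗ fails (¬w2 ∨ w0)
  T F F  ✓ satisfies all
  T F T  ✗ fails (¬w2 ∨ w1)
  T T F  ✓ satisfies all
  T T T  ✓ satisfies all
3 of the 8 rows are models.

3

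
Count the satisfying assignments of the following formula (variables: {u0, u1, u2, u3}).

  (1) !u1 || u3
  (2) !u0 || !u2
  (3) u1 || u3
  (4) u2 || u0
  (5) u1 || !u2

3

There are 2^4 = 16 truth assignments over (u0, u1, u2, u3).
Check each against the 5 clauses (columns in the order u0, u1, u2, u3):
  F F F F  ✗ fails (u1 || u3)
  F F F T  ✗ fails (u2 || u0)
  F F T F  ✗ fails (u1 || u3)
  F F T T  ✗ fails (u1 || !u2)
  F T F F  ✗ fails (!u1 || u3)
  F T F T  ✗ fails (u2 || u0)
  F T T F  ✗ fails (!u1 || u3)
  F T T T  ✓ satisfies all
  T F F F  ✗ fails (u1 || u3)
  T F F T  ✓ satisfies all
  T F T F  ✗ fails (!u0 || !u2)
  T F T T  ✗ fails (!u0 || !u2)
  T T F F  ✗ fails (!u1 || u3)
  T T F T  ✓ satisfies all
  T T T F  ✗ fails (!u1 || u3)
  T T T T  ✗ fails (!u0 || !u2)
3 of the 16 rows are models.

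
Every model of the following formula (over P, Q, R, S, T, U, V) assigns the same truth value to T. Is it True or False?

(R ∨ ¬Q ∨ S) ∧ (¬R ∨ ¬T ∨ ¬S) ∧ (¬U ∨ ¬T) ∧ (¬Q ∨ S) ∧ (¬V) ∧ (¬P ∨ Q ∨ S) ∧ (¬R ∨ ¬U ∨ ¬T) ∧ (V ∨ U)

False

Suppose T = True.
From the singleton clause (¬U), U = False.
From the singleton clause (¬V), V = False.
That conflicts with the unit clause (V).
So every satisfying assignment has T = False.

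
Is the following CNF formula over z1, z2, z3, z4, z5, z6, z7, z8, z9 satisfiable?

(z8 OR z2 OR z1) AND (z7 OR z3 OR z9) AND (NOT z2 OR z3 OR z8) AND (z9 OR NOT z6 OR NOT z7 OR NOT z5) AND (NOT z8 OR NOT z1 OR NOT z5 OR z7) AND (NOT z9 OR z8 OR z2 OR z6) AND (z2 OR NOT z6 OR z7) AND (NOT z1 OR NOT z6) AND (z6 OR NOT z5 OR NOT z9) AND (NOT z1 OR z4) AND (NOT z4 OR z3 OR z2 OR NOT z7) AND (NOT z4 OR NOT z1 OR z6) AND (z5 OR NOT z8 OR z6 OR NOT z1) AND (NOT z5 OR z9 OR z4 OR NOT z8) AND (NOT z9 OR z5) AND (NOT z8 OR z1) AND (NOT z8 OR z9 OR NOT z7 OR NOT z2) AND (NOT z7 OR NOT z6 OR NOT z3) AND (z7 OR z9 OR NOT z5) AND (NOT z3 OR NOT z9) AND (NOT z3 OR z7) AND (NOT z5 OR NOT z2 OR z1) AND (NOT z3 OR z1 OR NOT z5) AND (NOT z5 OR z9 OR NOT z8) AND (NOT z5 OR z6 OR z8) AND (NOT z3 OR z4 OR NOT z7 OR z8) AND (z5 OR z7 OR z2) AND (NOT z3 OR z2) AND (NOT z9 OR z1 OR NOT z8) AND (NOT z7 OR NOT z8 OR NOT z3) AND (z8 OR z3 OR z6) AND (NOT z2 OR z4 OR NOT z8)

Yes, satisfiable

Branch on z1: set z1 = false.
(NOT z8) alone gives z8 = false.
(z2) alone gives z2 = true.
(z3) alone gives z3 = true.
(NOT z9) alone gives z9 = false.
(z7) alone gives z7 = true.
(NOT z6) alone gives z6 = false.
(NOT z5) alone gives z5 = false.
(z4) alone gives z4 = true.
All clauses are satisfied.
A satisfying assignment: z1=false; z2=true; z3=true; z4=true; z5=false; z6=false; z7=true; z8=false; z9=false.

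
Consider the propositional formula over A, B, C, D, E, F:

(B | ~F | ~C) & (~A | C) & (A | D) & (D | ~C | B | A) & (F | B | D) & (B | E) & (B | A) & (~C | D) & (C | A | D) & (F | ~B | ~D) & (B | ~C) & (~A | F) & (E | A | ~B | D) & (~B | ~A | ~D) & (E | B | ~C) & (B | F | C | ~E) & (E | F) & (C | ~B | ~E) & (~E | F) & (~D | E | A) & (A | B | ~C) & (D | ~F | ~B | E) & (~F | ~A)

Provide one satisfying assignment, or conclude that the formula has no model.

A: 0, B: 1, C: 1, D: 1, E: 1, F: 1

Suppose A = 0.
From the singleton clause (D), D = 1.
From the singleton clause (B), B = 1.
From the singleton clause (F), F = 1.
From the singleton clause (E), E = 1.
From the singleton clause (C), C = 1.
Every clause now holds.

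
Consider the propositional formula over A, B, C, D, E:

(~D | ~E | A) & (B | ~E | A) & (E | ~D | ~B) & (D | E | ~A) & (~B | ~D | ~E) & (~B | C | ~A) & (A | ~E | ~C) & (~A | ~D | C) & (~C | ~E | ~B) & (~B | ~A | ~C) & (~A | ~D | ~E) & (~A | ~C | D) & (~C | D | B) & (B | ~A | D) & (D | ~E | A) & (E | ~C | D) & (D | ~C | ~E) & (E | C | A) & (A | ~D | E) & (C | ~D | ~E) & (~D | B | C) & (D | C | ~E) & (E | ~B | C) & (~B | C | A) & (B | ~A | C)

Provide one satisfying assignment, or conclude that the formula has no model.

A=1,  B=0,  C=1,  D=1,  E=0

Branch on D: set D = 1.
Branch on E: set E = 0.
From the singleton clause (~B), B = 0.
From the singleton clause (A), A = 1.
From the singleton clause (C), C = 1.
This assignment satisfies each clause.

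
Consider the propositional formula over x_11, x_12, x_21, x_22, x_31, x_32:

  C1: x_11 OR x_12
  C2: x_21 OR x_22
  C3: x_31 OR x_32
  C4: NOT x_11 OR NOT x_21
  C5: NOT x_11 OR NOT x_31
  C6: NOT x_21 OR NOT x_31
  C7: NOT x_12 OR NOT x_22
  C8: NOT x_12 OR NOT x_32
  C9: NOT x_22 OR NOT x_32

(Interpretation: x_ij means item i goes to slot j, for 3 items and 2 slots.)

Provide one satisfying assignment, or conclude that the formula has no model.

Try x_11 = true.
(NOT x_21) alone gives x_21 = false.
(x_22) alone gives x_22 = true.
(NOT x_31) alone gives x_31 = false.
(x_32) alone gives x_32 = true.
But (NOT x_32) is also a unit clause — contradiction.
So x_11 must be the other value — set x_11 = false.
(x_12) alone gives x_12 = true.
(NOT x_22) alone gives x_22 = false.
(x_21) alone gives x_21 = true.
(NOT x_31) alone gives x_31 = false.
(x_32) alone gives x_32 = true.
But (NOT x_32) is also a unit clause — contradiction.
Both values of x_11 lead to a conflict.

UNSATISFIABLE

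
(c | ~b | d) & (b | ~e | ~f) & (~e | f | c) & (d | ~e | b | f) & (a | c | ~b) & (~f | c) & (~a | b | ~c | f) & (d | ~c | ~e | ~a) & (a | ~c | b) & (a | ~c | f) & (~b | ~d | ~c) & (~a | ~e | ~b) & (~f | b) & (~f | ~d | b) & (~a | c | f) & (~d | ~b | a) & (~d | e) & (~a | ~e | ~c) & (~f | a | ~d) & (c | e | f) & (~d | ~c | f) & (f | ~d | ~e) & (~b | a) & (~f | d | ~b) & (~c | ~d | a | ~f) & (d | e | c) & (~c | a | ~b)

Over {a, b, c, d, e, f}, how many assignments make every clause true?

There are 2^6 = 64 truth assignments over (a, b, c, d, e, f).
Split on a. With a = 1, the clauses containing a are satisfied and ~a drops from the rest; 1 of the 2^5 = 32 assignments to the other variables satisfy what remains.
With a = 0, by the same count on the reduced clause set, 0 assignments work.
Total: 1 + 0 = 1.

1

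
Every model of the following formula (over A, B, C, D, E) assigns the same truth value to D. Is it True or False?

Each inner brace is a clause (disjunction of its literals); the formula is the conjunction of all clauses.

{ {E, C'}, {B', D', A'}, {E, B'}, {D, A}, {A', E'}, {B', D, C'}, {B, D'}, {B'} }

Suppose D = 1.
From the singleton clause (B), B = 1.
That conflicts with the unit clause (B').
So every satisfying assignment has D = False.

False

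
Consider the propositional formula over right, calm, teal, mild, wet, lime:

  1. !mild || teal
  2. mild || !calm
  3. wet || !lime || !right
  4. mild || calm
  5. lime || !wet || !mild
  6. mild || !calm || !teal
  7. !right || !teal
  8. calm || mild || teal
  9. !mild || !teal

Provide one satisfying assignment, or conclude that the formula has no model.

Try mild = false.
The clause (!calm) is unit, so calm = false.
Now (calm) is unsatisfied and unit — conflict.
Backtrack on mild: now try mild = true.
The clause (teal) is unit, so teal = true.
Now (!teal) is unsatisfied and unit — conflict.
Both values of mild lead to a conflict.

UNSATISFIABLE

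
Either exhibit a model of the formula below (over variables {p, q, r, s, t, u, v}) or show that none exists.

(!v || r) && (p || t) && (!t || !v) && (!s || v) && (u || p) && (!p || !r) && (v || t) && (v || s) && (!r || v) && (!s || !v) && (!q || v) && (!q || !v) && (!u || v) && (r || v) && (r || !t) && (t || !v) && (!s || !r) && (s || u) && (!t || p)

UNSATISFIABLE

Try v = false.
(!s) alone gives s = false.
Now (s) is unsatisfied and unit — conflict.
So v must be the other value — set v = true.
(r) alone gives r = true.
(!t) alone gives t = false.
Now (t) is unsatisfied and unit — conflict.
Both values of v lead to a conflict.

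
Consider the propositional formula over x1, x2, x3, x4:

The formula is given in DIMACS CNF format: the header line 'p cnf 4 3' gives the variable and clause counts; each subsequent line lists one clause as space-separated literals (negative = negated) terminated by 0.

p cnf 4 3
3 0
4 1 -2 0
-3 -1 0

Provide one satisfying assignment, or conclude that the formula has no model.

x1: False,  x2: False,  x3: True,  x4: False

Unit clause (x3) forces x3 = True.
Unit clause (¬x1) forces x1 = False.
Suppose x4 = False.
Unit clause (¬x2) forces x2 = False.
This assignment satisfies each clause.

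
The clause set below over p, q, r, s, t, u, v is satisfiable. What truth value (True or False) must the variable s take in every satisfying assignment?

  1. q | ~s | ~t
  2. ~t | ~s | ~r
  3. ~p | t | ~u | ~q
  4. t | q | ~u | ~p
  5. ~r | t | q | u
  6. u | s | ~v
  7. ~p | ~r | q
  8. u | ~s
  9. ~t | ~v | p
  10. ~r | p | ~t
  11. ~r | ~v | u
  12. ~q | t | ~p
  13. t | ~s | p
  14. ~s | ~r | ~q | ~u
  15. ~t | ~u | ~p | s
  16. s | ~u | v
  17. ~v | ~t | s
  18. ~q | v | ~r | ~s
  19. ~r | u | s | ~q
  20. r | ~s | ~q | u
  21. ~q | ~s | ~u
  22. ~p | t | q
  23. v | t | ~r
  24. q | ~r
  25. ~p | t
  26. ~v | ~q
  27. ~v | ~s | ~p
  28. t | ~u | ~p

False

Suppose s = 1.
(u) alone gives u = 1.
(~q) alone gives q = 0.
(~t) alone gives t = 0.
(~p) alone gives p = 0.
That conflicts with the unit clause (p).
So every satisfying assignment has s = False.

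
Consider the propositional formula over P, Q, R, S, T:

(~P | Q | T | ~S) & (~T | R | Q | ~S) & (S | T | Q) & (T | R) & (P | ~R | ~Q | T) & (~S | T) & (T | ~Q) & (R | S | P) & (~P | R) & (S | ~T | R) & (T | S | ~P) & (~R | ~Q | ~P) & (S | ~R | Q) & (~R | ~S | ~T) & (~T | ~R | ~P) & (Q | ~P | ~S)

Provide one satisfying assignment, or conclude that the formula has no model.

Try T = 1.
Try P = 0.
Try R = 0.
Unit clause (S) forces S = 1.
Unit clause (Q) forces Q = 1.
Every clause now holds.

P: 0, Q: 1, R: 0, S: 1, T: 1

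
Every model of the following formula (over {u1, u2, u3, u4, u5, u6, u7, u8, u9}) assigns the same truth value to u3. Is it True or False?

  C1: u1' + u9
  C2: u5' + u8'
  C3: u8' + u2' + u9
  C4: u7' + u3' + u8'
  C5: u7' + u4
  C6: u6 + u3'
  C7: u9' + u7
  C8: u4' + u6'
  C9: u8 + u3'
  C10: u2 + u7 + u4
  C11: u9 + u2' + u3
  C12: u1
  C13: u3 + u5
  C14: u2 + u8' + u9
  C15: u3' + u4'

Suppose u3 = 1.
(u6) alone gives u6 = 1.
(u4') alone gives u4 = 0.
(u7') alone gives u7 = 0.
(u9') alone gives u9 = 0.
(u1') alone gives u1 = 0.
Now (u1) is unsatisfied and unit — conflict.
So every satisfying assignment has u3 = False.

False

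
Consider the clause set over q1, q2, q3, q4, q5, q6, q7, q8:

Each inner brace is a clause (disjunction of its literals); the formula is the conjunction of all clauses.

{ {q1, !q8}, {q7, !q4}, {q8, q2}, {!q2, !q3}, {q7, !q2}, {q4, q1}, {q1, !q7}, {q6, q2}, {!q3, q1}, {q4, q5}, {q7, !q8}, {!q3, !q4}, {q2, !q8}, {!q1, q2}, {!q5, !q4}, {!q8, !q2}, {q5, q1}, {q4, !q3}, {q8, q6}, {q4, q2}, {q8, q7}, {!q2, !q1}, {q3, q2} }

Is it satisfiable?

Case q1 = true:
Unit clause (q2) forces q2 = true.
Now (!q2) is unsatisfied and unit — conflict.
Undo q1 and try q1 = false.
Unit clause (!q8) forces q8 = false.
Unit clause (q2) forces q2 = true.
Unit clause (!q3) forces q3 = false.
Unit clause (q7) forces q7 = true.
Now (!q7) is unsatisfied and unit — conflict.
Both values of q1 lead to a conflict.
No assignment satisfies every clause.

No, unsatisfiable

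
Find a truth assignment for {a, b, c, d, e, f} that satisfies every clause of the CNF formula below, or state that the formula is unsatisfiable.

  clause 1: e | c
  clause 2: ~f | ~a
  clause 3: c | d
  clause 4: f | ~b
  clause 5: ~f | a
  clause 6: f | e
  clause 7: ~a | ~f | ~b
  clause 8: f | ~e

UNSATISFIABLE

Branch on e: set e = 1.
The clause (f) is unit, so f = 1.
The clause (~a) is unit, so a = 0.
But (a) is also a unit clause — contradiction.
So e must be the other value — set e = 0.
The clause (c) is unit, so c = 1.
The clause (f) is unit, so f = 1.
The clause (~a) is unit, so a = 0.
But (a) is also a unit clause — contradiction.
Both values of e lead to a conflict.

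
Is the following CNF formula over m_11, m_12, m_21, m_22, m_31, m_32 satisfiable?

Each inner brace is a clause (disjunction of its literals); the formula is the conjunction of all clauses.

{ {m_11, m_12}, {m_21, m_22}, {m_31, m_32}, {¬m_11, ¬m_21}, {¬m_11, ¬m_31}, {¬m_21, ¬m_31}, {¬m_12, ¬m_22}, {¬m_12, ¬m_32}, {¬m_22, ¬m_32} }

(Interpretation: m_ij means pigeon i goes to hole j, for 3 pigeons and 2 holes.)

Branch on m_11: set m_11 = True.
The clause (¬m_21) is unit, so m_21 = False.
The clause (m_22) is unit, so m_22 = True.
The clause (¬m_31) is unit, so m_31 = False.
The clause (m_32) is unit, so m_32 = True.
Now (¬m_32) is unsatisfied and unit — conflict.
So m_11 must be the other value — set m_11 = False.
The clause (m_12) is unit, so m_12 = True.
The clause (¬m_22) is unit, so m_22 = False.
The clause (m_21) is unit, so m_21 = True.
The clause (¬m_31) is unit, so m_31 = False.
The clause (m_32) is unit, so m_32 = True.
Now (¬m_32) is unsatisfied and unit — conflict.
Both values of m_11 lead to a conflict.
No assignment satisfies every clause.

Unsatisfiable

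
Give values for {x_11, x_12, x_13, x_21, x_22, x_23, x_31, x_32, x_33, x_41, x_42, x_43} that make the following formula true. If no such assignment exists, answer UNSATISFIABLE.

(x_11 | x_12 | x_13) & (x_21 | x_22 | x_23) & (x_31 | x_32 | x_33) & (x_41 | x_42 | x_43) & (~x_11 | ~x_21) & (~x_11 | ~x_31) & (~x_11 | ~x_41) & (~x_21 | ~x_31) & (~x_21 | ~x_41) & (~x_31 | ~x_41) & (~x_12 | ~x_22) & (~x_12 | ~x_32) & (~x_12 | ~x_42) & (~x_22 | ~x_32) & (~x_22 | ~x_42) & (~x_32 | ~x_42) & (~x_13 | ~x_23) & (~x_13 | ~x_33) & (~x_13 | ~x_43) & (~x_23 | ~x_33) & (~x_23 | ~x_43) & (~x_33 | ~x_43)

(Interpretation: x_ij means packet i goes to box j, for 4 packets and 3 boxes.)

Case x_11 = 0:
Case x_12 = 1:
(~x_22) alone gives x_22 = 0.
(~x_32) alone gives x_32 = 0.
(~x_42) alone gives x_42 = 0.
Case x_21 = 1:
(~x_31) alone gives x_31 = 0.
(x_33) alone gives x_33 = 1.
(~x_41) alone gives x_41 = 0.
(x_43) alone gives x_43 = 1.
But (~x_43) is also a unit clause — contradiction.
So x_21 must be the other value — set x_21 = 0.
(x_23) alone gives x_23 = 1.
(~x_13) alone gives x_13 = 0.
(~x_33) alone gives x_33 = 0.
(x_31) alone gives x_31 = 1.
(~x_41) alone gives x_41 = 0.
(x_43) alone gives x_43 = 1.
But (~x_43) is also a unit clause — contradiction.
Both values of x_21 lead to a conflict.
So x_12 must be the other value — set x_12 = 0.
(x_13) alone gives x_13 = 1.
(~x_23) alone gives x_23 = 0.
(~x_33) alone gives x_33 = 0.
(~x_43) alone gives x_43 = 0.
Case x_21 = 1:
(~x_31) alone gives x_31 = 0.
(x_32) alone gives x_32 = 1.
(~x_41) alone gives x_41 = 0.
(x_42) alone gives x_42 = 1.
But (~x_42) is also a unit clause — contradiction.
So x_21 must be the other value — set x_21 = 0.
(x_22) alone gives x_22 = 1.
(~x_32) alone gives x_32 = 0.
(x_31) alone gives x_31 = 1.
(~x_41) alone gives x_41 = 0.
(x_42) alone gives x_42 = 1.
But (~x_42) is also a unit clause — contradiction.
Both values of x_21 lead to a conflict.
Both values of x_12 lead to a conflict.
So x_11 must be the other value — set x_11 = 1.
(~x_21) alone gives x_21 = 0.
(~x_31) alone gives x_31 = 0.
(~x_41) alone gives x_41 = 0.
Case x_22 = 1:
(~x_12) alone gives x_12 = 0.
(~x_32) alone gives x_32 = 0.
(x_33) alone gives x_33 = 1.
(~x_42) alone gives x_42 = 0.
(x_43) alone gives x_43 = 1.
But (~x_43) is also a unit clause — contradiction.
So x_22 must be the other value — set x_22 = 0.
(x_23) alone gives x_23 = 1.
(~x_13) alone gives x_13 = 0.
(~x_33) alone gives x_33 = 0.
(x_32) alone gives x_32 = 1.
(~x_12) alone gives x_12 = 0.
(~x_42) alone gives x_42 = 0.
(x_43) alone gives x_43 = 1.
But (~x_43) is also a unit clause — contradiction.
Both values of x_22 lead to a conflict.
Both values of x_11 lead to a conflict.

UNSATISFIABLE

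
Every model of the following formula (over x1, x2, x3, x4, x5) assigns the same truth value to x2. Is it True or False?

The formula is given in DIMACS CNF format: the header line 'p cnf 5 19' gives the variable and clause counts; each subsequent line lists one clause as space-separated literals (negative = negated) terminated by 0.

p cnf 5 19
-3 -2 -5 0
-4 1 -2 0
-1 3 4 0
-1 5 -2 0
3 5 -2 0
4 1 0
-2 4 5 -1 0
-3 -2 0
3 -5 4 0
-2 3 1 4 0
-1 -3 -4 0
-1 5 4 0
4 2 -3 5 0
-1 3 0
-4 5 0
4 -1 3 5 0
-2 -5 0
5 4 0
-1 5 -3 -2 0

False

Suppose x2 = True.
Unit clause (¬x3) forces x3 = False.
Unit clause (x5) forces x5 = True.
That conflicts with the unit clause (¬x5).
So every satisfying assignment has x2 = False.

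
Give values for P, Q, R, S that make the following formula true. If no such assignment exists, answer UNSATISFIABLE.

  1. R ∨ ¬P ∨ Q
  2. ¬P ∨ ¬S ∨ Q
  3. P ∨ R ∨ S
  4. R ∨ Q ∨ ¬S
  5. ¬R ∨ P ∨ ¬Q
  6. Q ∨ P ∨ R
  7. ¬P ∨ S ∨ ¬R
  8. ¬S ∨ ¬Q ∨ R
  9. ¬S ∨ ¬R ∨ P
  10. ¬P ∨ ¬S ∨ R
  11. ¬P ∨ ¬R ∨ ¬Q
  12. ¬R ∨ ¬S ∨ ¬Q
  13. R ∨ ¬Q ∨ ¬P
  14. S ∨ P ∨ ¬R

UNSATISFIABLE

Try R = True.
Try P = True.
From the singleton clause (S), S = True.
From the singleton clause (Q), Q = True.
That conflicts with the unit clause (¬Q).
So P must be the other value — set P = False.
From the singleton clause (¬Q), Q = False.
From the singleton clause (¬S), S = False.
That conflicts with the unit clause (S).
Either choice for P ends in contradiction.
So R must be the other value — set R = False.
Try P = False.
From the singleton clause (S), S = True.
From the singleton clause (Q), Q = True.
That conflicts with the unit clause (¬Q).
So P must be the other value — set P = True.
From the singleton clause (Q), Q = True.
That conflicts with the unit clause (¬Q).
Either choice for P ends in contradiction.
Either choice for R ends in contradiction.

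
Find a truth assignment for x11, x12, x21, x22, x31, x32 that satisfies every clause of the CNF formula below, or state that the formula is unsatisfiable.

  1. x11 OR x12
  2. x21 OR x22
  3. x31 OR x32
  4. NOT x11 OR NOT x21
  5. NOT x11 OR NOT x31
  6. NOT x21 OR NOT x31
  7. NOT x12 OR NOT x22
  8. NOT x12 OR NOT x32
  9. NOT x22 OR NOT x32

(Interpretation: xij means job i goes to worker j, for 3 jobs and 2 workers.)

Case x11 = true:
The clause (NOT x21) is unit, so x21 = false.
The clause (x22) is unit, so x22 = true.
The clause (NOT x31) is unit, so x31 = false.
The clause (x32) is unit, so x32 = true.
Now (NOT x32) is unsatisfied and unit — conflict.
That branch fails; take x11 = false instead.
The clause (x12) is unit, so x12 = true.
The clause (NOT x22) is unit, so x22 = false.
The clause (x21) is unit, so x21 = true.
The clause (NOT x31) is unit, so x31 = false.
The clause (x32) is unit, so x32 = true.
Now (NOT x32) is unsatisfied and unit — conflict.
Both values of x11 lead to a conflict.

UNSATISFIABLE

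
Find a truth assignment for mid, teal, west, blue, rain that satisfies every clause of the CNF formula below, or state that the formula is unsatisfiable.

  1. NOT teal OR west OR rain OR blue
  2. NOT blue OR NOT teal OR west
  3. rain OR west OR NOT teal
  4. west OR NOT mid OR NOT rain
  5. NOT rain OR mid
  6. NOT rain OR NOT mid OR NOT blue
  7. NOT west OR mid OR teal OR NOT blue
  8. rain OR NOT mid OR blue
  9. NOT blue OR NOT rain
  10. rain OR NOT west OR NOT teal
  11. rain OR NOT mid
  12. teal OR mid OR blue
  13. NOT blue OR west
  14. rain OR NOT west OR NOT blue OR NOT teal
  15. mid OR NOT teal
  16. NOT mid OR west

mid ↦ true; teal ↦ true; west ↦ true; blue ↦ false; rain ↦ true

Suppose rain = true.
The clause (mid) is unit, so mid = true.
The clause (west) is unit, so west = true.
The clause (NOT blue) is unit, so blue = false.
No clause remains; teal is free.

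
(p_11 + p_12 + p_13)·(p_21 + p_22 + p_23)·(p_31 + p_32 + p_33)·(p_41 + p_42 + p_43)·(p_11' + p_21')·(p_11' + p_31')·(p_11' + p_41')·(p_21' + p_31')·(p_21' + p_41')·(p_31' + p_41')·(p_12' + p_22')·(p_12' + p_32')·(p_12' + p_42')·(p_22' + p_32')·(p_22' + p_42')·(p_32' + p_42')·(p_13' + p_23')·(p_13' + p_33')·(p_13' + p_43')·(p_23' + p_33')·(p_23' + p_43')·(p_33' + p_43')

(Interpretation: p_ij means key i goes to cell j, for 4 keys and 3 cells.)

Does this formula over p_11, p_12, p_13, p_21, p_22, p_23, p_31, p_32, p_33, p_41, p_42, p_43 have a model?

Try p_11 = 0.
Try p_12 = 1.
Unit clause (p_22') forces p_22 = 0.
Unit clause (p_32') forces p_32 = 0.
Unit clause (p_42') forces p_42 = 0.
Try p_21 = 1.
Unit clause (p_31') forces p_31 = 0.
Unit clause (p_33) forces p_33 = 1.
Unit clause (p_41') forces p_41 = 0.
Unit clause (p_43) forces p_43 = 1.
Now (p_43') is unsatisfied and unit — conflict.
Undo p_21 and try p_21 = 0.
Unit clause (p_23) forces p_23 = 1.
Unit clause (p_13') forces p_13 = 0.
Unit clause (p_33') forces p_33 = 0.
Unit clause (p_31) forces p_31 = 1.
Unit clause (p_41') forces p_41 = 0.
Unit clause (p_43) forces p_43 = 1.
Now (p_43') is unsatisfied and unit — conflict.
Neither p_21 = 1 nor p_21 = 0 works.
Undo p_12 and try p_12 = 0.
Unit clause (p_13) forces p_13 = 1.
Unit clause (p_23') forces p_23 = 0.
Unit clause (p_33') forces p_33 = 0.
Unit clause (p_43') forces p_43 = 0.
Try p_21 = 1.
Unit clause (p_31') forces p_31 = 0.
Unit clause (p_32) forces p_32 = 1.
Unit clause (p_41') forces p_41 = 0.
Unit clause (p_42) forces p_42 = 1.
Now (p_42') is unsatisfied and unit — conflict.
Undo p_21 and try p_21 = 0.
Unit clause (p_22) forces p_22 = 1.
Unit clause (p_32') forces p_32 = 0.
Unit clause (p_31) forces p_31 = 1.
Unit clause (p_41') forces p_41 = 0.
Unit clause (p_42) forces p_42 = 1.
Now (p_42') is unsatisfied and unit — conflict.
Neither p_21 = 1 nor p_21 = 0 works.
Neither p_12 = 1 nor p_12 = 0 works.
Undo p_11 and try p_11 = 1.
Unit clause (p_21') forces p_21 = 0.
Unit clause (p_31') forces p_31 = 0.
Unit clause (p_41') forces p_41 = 0.
Try p_22 = 1.
Unit clause (p_12') forces p_12 = 0.
Unit clause (p_32') forces p_32 = 0.
Unit clause (p_33) forces p_33 = 1.
Unit clause (p_42') forces p_42 = 0.
Unit clause (p_43) forces p_43 = 1.
Now (p_43') is unsatisfied and unit — conflict.
Undo p_22 and try p_22 = 0.
Unit clause (p_23) forces p_23 = 1.
Unit clause (p_13') forces p_13 = 0.
Unit clause (p_33') forces p_33 = 0.
Unit clause (p_32) forces p_32 = 1.
Unit clause (p_12') forces p_12 = 0.
Unit clause (p_42') forces p_42 = 0.
Unit clause (p_43) forces p_43 = 1.
Now (p_43') is unsatisfied and unit — conflict.
Neither p_22 = 1 nor p_22 = 0 works.
Neither p_11 = 1 nor p_11 = 0 works.
No assignment satisfies every clause.

Unsatisfiable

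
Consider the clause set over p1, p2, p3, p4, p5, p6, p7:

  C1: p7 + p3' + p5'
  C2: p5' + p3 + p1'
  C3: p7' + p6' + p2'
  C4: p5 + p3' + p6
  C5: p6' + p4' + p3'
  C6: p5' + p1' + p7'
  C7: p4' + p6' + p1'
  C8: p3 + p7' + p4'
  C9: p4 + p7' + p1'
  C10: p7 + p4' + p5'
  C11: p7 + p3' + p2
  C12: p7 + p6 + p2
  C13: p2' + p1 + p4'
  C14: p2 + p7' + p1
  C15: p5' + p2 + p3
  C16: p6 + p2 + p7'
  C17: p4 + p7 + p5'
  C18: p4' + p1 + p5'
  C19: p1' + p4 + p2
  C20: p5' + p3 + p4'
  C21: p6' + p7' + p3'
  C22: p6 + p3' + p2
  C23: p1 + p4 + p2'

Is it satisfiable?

Satisfiable

Branch on p7: set p7 = 0.
Branch on p3: set p3 = 0.
Branch on p5: set p5 = 0.
Branch on p6: set p6 = 1.
Branch on p4: set p4 = 0.
Branch on p1: set p1 = 0.
The clause (p2') is unit, so p2 = 0.
All clauses are satisfied.
A satisfying assignment: p1 ↦ 0, p2 ↦ 0, p3 ↦ 0, p4 ↦ 0, p5 ↦ 0, p6 ↦ 1, p7 ↦ 0.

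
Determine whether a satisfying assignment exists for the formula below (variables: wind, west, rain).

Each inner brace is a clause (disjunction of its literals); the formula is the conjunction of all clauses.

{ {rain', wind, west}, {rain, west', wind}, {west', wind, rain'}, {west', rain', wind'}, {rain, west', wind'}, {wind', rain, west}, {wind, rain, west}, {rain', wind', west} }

No, unsatisfiable

Suppose rain = 0.
Suppose west = 0.
(wind') alone gives wind = 0.
Now (wind) is unsatisfied and unit — conflict.
Backtrack on west: now try west = 1.
(wind) alone gives wind = 1.
Now (wind') is unsatisfied and unit — conflict.
Either choice for west ends in contradiction.
Backtrack on rain: now try rain = 1.
Suppose wind = 1.
(west') alone gives west = 0.
Now (west) is unsatisfied and unit — conflict.
Backtrack on wind: now try wind = 0.
(west) alone gives west = 1.
Now (west') is unsatisfied and unit — conflict.
Either choice for wind ends in contradiction.
Either choice for rain ends in contradiction.
No assignment satisfies every clause.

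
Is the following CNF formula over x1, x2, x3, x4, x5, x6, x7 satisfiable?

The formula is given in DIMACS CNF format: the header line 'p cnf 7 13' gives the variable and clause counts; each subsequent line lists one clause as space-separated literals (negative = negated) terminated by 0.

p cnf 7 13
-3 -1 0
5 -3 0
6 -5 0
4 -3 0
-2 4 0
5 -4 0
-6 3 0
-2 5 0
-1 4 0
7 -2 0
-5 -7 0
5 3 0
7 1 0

Try x3 = False.
(¬x6) alone gives x6 = False.
(¬x5) alone gives x5 = False.
Now (x5) is unsatisfied and unit — conflict.
Backtrack on x3: now try x3 = True.
(¬x1) alone gives x1 = False.
(x5) alone gives x5 = True.
(x6) alone gives x6 = True.
(x4) alone gives x4 = True.
(¬x7) alone gives x7 = False.
Now (x7) is unsatisfied and unit — conflict.
Either choice for x3 ends in contradiction.
No assignment satisfies every clause.

Unsatisfiable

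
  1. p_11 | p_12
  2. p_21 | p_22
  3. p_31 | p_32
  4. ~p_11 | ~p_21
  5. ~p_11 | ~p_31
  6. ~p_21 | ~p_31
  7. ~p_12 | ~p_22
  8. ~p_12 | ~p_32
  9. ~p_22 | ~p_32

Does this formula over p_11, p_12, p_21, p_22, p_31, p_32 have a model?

Suppose p_11 = 1.
From the singleton clause (~p_21), p_21 = 0.
From the singleton clause (p_22), p_22 = 1.
From the singleton clause (~p_31), p_31 = 0.
From the singleton clause (p_32), p_32 = 1.
That conflicts with the unit clause (~p_32).
Undo p_11 and try p_11 = 0.
From the singleton clause (p_12), p_12 = 1.
From the singleton clause (~p_22), p_22 = 0.
From the singleton clause (p_21), p_21 = 1.
From the singleton clause (~p_31), p_31 = 0.
From the singleton clause (p_32), p_32 = 1.
That conflicts with the unit clause (~p_32).
Both values of p_11 lead to a conflict.
No assignment satisfies every clause.

Unsatisfiable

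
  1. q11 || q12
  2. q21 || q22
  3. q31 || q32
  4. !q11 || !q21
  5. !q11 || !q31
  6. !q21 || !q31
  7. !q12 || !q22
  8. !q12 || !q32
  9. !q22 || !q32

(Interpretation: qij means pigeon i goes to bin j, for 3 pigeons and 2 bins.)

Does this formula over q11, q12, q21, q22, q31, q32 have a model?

Case q11 = true:
(!q21) alone gives q21 = false.
(q22) alone gives q22 = true.
(!q31) alone gives q31 = false.
(q32) alone gives q32 = true.
That conflicts with the unit clause (!q32).
That branch fails; take q11 = false instead.
(q12) alone gives q12 = true.
(!q22) alone gives q22 = false.
(q21) alone gives q21 = true.
(!q31) alone gives q31 = false.
(q32) alone gives q32 = true.
That conflicts with the unit clause (!q32).
Neither q11 = true nor q11 = false works.
No assignment satisfies every clause.

No, unsatisfiable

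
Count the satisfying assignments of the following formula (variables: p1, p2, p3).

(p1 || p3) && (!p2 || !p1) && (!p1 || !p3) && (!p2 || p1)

2

There are 2^3 = 8 truth assignments over (p1, p2, p3).
Check each against the 4 clauses (columns in the order p1, p2, p3):
  F F F  ✗ fails (p1 || p3)
  F F T  ✓ satisfies all
  F T F  ✗ fails (p1 || p3)
  F T T  ✗ fails (!p2 || p1)
  T F F  ✓ satisfies all
  T F T  ✗ fails (!p1 || !p3)
  T T F  ✗ fails (!p2 || !p1)
  T T T  ✗ fails (!p2 || !p1)
2 of the 8 rows are models.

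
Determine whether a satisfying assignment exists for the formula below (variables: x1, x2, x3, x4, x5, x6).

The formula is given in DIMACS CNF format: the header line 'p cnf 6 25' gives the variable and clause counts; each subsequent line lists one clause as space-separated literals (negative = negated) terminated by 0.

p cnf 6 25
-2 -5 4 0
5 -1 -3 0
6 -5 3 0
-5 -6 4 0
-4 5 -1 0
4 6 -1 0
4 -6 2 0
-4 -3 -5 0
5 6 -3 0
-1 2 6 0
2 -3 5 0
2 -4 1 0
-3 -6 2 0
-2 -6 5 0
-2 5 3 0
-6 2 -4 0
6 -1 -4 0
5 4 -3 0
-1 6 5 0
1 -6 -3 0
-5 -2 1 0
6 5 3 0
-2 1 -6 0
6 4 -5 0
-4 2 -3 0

Try x2 = True.
Try x5 = True.
From the singleton clause (x4), x4 = True.
From the singleton clause (¬x3), x3 = False.
From the singleton clause (x6), x6 = True.
From the singleton clause (x1), x1 = True.
All clauses are satisfied.
A satisfying assignment: x1=True,  x2=True,  x3=False,  x4=True,  x5=True,  x6=True.

Yes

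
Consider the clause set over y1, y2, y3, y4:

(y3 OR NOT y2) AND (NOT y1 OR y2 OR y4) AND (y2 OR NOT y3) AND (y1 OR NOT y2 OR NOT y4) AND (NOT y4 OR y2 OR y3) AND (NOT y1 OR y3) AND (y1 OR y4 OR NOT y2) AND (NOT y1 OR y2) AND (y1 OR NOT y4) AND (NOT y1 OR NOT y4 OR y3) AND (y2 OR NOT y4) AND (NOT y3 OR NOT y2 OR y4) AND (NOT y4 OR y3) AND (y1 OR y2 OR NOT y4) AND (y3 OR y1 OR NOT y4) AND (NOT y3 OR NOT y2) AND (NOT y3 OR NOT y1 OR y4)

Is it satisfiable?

Suppose y3 = false.
Unit clause (NOT y2) forces y2 = false.
Unit clause (NOT y4) forces y4 = false.
Unit clause (NOT y1) forces y1 = false.
This assignment satisfies each clause.
A satisfying assignment: y1 ↦ false,  y2 ↦ false,  y3 ↦ false,  y4 ↦ false.

Satisfiable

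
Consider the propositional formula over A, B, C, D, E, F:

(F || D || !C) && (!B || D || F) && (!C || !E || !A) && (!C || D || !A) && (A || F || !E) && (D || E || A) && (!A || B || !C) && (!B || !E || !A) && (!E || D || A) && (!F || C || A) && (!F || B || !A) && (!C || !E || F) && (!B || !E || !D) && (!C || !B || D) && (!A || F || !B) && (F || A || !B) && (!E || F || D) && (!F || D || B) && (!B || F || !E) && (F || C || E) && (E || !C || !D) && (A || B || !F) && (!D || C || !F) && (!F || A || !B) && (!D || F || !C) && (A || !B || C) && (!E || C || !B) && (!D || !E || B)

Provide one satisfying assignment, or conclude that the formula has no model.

A: true,  B: true,  C: false,  D: false,  E: false,  F: true

Try F = true.
Try C = false.
Unit clause (A) forces A = true.
Unit clause (B) forces B = true.
Unit clause (!E) forces E = false.
Unit clause (!D) forces D = false.
All clauses are satisfied.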